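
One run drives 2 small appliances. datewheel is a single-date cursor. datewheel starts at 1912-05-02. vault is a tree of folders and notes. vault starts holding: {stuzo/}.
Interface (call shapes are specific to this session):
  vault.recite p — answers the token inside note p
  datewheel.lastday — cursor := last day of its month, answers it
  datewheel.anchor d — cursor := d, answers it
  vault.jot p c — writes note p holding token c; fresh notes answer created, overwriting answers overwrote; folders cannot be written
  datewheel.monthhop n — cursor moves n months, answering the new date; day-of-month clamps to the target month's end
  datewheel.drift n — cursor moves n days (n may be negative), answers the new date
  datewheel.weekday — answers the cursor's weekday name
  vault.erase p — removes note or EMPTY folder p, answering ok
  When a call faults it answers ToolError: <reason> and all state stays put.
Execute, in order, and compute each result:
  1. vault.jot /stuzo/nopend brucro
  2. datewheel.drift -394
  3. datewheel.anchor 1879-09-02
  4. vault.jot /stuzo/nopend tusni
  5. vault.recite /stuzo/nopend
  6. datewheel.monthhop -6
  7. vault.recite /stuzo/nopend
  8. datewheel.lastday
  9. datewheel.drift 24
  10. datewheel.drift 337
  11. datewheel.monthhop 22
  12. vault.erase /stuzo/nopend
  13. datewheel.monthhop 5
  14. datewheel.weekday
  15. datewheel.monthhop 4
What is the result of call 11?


Do: vault.jot[p='/stuzo/nopend'; c='brucro']
See: created
Do: datewheel.drift[n='-394']
See: 1911-04-04
Do: datewheel.anchor[d='1879-09-02']
See: 1879-09-02
Do: vault.jot[p='/stuzo/nopend'; c='tusni']
See: overwrote
Do: vault.recite[p='/stuzo/nopend']
See: tusni
Do: datewheel.monthhop[n='-6']
See: 1879-03-02
Do: vault.recite[p='/stuzo/nopend']
See: tusni
Do: datewheel.lastday[]
See: 1879-03-31
Do: datewheel.drift[n='24']
See: 1879-04-24
Do: datewheel.drift[n='337']
See: 1880-03-26
Do: datewheel.monthhop[n='22']
See: 1882-01-26
Do: vault.erase[p='/stuzo/nopend']
See: ok
Do: datewheel.monthhop[n='5']
See: 1882-06-26
Do: datewheel.weekday[]
See: Monday
Do: datewheel.monthhop[n='4']
See: 1882-10-26

Answer: 1882-01-26


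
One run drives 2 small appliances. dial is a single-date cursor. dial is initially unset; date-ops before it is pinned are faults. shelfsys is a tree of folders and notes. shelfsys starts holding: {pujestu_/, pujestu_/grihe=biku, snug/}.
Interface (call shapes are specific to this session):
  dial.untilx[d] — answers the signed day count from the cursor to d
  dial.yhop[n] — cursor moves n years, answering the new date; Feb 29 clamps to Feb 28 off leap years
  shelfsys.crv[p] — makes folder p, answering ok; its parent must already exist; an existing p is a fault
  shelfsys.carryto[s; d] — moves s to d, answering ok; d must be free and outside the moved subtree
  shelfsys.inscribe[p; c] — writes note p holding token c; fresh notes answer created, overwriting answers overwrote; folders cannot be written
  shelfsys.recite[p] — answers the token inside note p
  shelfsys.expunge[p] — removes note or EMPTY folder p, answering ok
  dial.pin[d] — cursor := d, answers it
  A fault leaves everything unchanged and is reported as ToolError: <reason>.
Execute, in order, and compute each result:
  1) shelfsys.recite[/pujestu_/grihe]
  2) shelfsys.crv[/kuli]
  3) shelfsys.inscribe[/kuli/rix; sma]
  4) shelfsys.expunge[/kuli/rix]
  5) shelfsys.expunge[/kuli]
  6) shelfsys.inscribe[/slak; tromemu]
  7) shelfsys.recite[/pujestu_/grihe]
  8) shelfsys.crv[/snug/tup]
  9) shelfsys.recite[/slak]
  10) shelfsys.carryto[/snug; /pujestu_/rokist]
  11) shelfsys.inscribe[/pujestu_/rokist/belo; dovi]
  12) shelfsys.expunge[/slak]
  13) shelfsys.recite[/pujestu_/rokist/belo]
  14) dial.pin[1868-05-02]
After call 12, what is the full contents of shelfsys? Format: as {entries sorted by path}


Using recite using p='/pujestu_/grihe', giving biku.
Invoking crv using p='/kuli', and see ok.
I try inscribe using p='/kuli/rix', c='sma', → created.
Then expunge using p='/kuli/rix', and see ok.
Using expunge using p='/kuli', — result: ok.
Calling inscribe using p='/slak', c='tromemu', and observe created.
I run recite using p='/pujestu_/grihe', which returns biku.
Calling crv using p='/snug/tup', — result: ok.
I invoke recite using p='/slak', which returns tromemu.
I run carryto using s='/snug', d='/pujestu_/rokist': ok.
I try inscribe using p='/pujestu_/rokist/belo', c='dovi', which returns created.
I try expunge using p='/slak', → ok.
Now I run recite using p='/pujestu_/rokist/belo', — result: dovi.
Using pin using d='1868-05-02', giving 1868-05-02.

Answer: {pujestu_/, pujestu_/grihe=biku, pujestu_/rokist/, pujestu_/rokist/belo=dovi, pujestu_/rokist/tup/}


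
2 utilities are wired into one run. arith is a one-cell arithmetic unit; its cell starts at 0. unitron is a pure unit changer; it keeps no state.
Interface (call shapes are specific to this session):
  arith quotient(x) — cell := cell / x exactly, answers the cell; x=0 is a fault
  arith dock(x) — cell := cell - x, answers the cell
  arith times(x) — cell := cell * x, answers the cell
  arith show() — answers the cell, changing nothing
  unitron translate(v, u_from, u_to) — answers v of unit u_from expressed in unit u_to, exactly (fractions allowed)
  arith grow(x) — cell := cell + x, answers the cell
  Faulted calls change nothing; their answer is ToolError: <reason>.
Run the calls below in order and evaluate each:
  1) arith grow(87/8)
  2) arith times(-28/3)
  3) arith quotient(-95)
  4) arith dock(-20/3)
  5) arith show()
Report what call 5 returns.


Answer: 4409/570

Derivation:
→ arith grow(x: 87/8)
← 87/8
→ arith times(x: -28/3)
← -203/2
→ arith quotient(x: -95)
← 203/190
→ arith dock(x: -20/3)
← 4409/570
→ arith show()
← 4409/570


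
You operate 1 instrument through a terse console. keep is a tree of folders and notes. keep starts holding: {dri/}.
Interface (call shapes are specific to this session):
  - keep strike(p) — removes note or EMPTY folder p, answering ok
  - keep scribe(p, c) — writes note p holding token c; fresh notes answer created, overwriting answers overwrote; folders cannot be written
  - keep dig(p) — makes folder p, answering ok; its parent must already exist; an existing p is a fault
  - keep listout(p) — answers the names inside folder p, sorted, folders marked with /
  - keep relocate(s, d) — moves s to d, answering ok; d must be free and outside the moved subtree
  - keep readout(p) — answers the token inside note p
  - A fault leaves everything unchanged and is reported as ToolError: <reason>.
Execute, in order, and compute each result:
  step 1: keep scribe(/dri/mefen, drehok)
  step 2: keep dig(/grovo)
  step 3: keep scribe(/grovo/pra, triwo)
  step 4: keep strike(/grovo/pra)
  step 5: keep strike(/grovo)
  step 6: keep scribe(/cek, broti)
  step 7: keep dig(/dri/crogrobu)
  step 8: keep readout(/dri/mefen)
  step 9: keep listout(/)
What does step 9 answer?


Answer: [cek, dri/]

Derivation:
Then keep scribe on p=/dri/mefen, c=drehok, which returns created.
Then keep dig on p=/grovo, and get ok.
Then keep scribe on p=/grovo/pra, c=triwo, giving created.
I try keep strike on p=/grovo/pra, yielding ok.
Now I run keep strike on p=/grovo, and observe ok.
Using keep scribe on p=/cek, c=broti: created.
I invoke keep dig on p=/dri/crogrobu, → ok.
Using keep readout on p=/dri/mefen, — result: drehok.
Calling keep listout on p=/, → [cek, dri/].


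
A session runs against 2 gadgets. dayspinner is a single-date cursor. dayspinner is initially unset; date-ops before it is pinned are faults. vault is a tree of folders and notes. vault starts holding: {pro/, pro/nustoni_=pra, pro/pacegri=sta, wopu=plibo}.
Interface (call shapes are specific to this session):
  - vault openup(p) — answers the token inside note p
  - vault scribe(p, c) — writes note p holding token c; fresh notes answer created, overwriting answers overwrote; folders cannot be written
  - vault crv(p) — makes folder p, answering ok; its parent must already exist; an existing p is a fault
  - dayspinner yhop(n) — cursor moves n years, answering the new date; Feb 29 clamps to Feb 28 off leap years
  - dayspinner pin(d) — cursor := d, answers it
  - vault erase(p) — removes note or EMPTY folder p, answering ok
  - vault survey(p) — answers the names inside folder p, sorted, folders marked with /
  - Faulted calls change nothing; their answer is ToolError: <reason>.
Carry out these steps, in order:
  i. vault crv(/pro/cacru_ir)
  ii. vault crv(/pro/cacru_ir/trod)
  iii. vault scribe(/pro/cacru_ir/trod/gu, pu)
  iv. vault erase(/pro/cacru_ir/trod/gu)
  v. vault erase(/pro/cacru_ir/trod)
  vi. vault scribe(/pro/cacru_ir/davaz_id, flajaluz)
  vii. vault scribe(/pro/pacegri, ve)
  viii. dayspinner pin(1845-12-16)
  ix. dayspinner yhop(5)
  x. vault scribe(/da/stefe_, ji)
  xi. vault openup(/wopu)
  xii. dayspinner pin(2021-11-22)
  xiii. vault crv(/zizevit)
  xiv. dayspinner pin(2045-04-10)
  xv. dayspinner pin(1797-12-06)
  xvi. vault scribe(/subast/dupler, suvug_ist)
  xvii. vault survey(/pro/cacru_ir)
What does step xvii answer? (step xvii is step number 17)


Answer: [davaz_id]

Derivation:
Then vault crv(/pro/cacru_ir), and get ok.
Invoking vault crv(/pro/cacru_ir/trod), yielding ok.
I invoke vault scribe(/pro/cacru_ir/trod/gu, pu), giving created.
Using vault erase(/pro/cacru_ir/trod/gu), yielding ok.
I invoke vault erase(/pro/cacru_ir/trod): ok.
Using vault scribe(/pro/cacru_ir/davaz_id, flajaluz), which returns created.
Using vault scribe(/pro/pacegri, ve), yielding overwrote.
Invoking dayspinner pin(1845-12-16), → 1845-12-16.
I call dayspinner yhop(5), yielding 1850-12-16.
I call vault scribe(/da/stefe_, ji), and observe ToolError: no parent.
I invoke vault openup(/wopu), giving plibo.
Next I call dayspinner pin(2021-11-22), → 2021-11-22.
I try vault crv(/zizevit), and see ok.
Invoking dayspinner pin(2045-04-10), yielding 2045-04-10.
I run dayspinner pin(1797-12-06), — result: 1797-12-06.
I try vault scribe(/subast/dupler, suvug_ist), — result: ToolError: no parent.
I try vault survey(/pro/cacru_ir), giving [davaz_id].


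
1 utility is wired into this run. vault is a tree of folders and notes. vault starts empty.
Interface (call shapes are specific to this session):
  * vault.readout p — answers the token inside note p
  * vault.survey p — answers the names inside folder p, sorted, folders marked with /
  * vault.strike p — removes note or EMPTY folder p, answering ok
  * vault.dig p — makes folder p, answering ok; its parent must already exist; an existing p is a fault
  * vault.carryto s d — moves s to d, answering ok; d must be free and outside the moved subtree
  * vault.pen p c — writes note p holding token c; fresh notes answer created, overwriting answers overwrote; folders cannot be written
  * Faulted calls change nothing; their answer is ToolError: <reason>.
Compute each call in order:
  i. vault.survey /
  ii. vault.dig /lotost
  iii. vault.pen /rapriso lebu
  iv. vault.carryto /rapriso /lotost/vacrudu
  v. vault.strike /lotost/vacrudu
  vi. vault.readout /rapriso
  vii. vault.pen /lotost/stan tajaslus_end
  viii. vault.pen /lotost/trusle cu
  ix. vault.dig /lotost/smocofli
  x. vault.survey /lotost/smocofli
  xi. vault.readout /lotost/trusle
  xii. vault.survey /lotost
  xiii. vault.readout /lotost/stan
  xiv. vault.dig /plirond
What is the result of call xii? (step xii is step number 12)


;; survey(/) == []
;; dig(/lotost) == ok
;; pen(/rapriso, lebu) == created
;; carryto(/rapriso, /lotost/vacrudu) == ok
;; strike(/lotost/vacrudu) == ok
;; readout(/rapriso) == ToolError: not found
;; pen(/lotost/stan, tajaslus_end) == created
;; pen(/lotost/trusle, cu) == created
;; dig(/lotost/smocofli) == ok
;; survey(/lotost/smocofli) == []
;; readout(/lotost/trusle) == cu
;; survey(/lotost) == [smocofli/, stan, trusle]
;; readout(/lotost/stan) == tajaslus_end
;; dig(/plirond) == ok

Answer: [smocofli/, stan, trusle]


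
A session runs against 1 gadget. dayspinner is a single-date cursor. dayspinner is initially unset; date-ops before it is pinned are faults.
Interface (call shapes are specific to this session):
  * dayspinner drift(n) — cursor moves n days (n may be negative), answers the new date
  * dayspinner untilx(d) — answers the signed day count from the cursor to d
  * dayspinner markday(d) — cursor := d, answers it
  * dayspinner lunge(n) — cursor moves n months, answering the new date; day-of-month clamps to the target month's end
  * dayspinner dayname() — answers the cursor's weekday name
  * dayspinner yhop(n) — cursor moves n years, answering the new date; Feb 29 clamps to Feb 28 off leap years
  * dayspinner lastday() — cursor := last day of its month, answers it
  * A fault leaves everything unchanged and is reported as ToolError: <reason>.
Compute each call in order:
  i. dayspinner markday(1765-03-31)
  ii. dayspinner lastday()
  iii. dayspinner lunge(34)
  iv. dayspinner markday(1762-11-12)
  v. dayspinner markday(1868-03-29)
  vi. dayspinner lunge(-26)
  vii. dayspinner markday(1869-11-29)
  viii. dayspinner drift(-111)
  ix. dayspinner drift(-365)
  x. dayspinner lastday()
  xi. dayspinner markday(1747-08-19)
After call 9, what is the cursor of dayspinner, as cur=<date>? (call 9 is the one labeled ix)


Answer: cur=1868-08-10

Derivation:
Act: dayspinner markday[d: 1765-03-31]
Obs: 1765-03-31
Act: dayspinner lastday[]
Obs: 1765-03-31
Act: dayspinner lunge[n: 34]
Obs: 1768-01-31
Act: dayspinner markday[d: 1762-11-12]
Obs: 1762-11-12
Act: dayspinner markday[d: 1868-03-29]
Obs: 1868-03-29
Act: dayspinner lunge[n: -26]
Obs: 1866-01-29
Act: dayspinner markday[d: 1869-11-29]
Obs: 1869-11-29
Act: dayspinner drift[n: -111]
Obs: 1869-08-10
Act: dayspinner drift[n: -365]
Obs: 1868-08-10
Act: dayspinner lastday[]
Obs: 1868-08-31
Act: dayspinner markday[d: 1747-08-19]
Obs: 1747-08-19


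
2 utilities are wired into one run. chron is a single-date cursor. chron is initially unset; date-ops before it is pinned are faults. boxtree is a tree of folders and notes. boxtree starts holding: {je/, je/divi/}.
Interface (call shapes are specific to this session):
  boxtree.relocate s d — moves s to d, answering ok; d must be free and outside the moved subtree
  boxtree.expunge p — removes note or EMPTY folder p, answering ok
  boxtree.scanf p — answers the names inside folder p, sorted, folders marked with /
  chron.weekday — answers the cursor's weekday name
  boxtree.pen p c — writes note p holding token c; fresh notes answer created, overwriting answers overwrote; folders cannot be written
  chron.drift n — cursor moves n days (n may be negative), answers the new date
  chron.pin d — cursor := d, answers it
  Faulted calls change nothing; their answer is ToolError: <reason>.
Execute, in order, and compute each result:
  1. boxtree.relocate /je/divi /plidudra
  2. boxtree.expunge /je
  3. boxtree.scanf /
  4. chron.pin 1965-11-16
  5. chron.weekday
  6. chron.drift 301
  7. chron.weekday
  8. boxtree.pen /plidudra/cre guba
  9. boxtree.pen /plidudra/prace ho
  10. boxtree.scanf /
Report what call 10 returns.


Answer: [plidudra/]

Derivation:
[in] boxtree.relocate s: /je/divi d: /plidudra
  ok
[in] boxtree.expunge p: /je
  ok
[in] boxtree.scanf p: /
  [plidudra/]
[in] chron.pin d: 1965-11-16
  1965-11-16
[in] chron.weekday
  Tuesday
[in] chron.drift n: 301
  1966-09-13
[in] chron.weekday
  Tuesday
[in] boxtree.pen p: /plidudra/cre c: guba
  created
[in] boxtree.pen p: /plidudra/prace c: ho
  created
[in] boxtree.scanf p: /
  [plidudra/]


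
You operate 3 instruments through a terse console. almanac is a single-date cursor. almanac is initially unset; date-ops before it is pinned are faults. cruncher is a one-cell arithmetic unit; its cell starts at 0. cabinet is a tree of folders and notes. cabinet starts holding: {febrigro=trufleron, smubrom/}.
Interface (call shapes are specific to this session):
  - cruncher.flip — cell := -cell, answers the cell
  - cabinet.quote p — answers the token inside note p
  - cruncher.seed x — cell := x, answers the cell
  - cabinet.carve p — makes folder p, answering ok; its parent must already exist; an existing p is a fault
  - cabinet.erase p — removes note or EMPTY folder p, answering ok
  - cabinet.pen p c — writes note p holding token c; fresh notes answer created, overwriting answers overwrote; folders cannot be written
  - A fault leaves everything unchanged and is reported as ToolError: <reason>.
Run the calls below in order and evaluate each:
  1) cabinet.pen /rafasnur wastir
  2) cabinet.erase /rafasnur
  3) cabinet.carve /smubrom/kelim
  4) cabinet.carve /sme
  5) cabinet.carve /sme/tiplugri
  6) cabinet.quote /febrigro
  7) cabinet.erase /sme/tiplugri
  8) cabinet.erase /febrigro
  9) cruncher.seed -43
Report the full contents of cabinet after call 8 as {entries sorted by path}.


Using cabinet.pen using p='/rafasnur', c='wastir', which returns created.
I try cabinet.erase using p='/rafasnur', and see ok.
Then cabinet.carve using p='/smubrom/kelim', which returns ok.
Using cabinet.carve using p='/sme', and get ok.
I try cabinet.carve using p='/sme/tiplugri', and see ok.
I invoke cabinet.quote using p='/febrigro', — result: trufleron.
Invoking cabinet.erase using p='/sme/tiplugri', and observe ok.
Using cabinet.erase using p='/febrigro', → ok.
Now I run cruncher.seed using x='-43': -43.

Answer: {sme/, smubrom/, smubrom/kelim/}


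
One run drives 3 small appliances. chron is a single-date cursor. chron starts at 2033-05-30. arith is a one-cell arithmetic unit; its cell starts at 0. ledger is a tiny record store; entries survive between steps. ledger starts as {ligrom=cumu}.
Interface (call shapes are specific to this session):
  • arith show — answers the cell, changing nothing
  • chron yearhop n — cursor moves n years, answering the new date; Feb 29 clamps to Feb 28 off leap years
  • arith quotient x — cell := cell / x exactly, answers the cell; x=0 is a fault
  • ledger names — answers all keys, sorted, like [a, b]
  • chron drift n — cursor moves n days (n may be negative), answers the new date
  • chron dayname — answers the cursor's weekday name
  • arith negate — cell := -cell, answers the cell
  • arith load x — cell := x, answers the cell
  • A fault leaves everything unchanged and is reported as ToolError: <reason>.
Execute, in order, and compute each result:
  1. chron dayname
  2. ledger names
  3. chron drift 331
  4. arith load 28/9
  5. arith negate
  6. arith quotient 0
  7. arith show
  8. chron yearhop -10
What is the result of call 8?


Answer: 2024-04-26

Derivation:
-- 1. chron dayname() : Monday
-- 2. ledger names() : [ligrom]
-- 3. chron drift(331) : 2034-04-26
-- 4. arith load(28/9) : 28/9
-- 5. arith negate() : -28/9
-- 6. arith quotient(0) : ToolError: division by zero
-- 7. arith show() : -28/9
-- 8. chron yearhop(-10) : 2024-04-26


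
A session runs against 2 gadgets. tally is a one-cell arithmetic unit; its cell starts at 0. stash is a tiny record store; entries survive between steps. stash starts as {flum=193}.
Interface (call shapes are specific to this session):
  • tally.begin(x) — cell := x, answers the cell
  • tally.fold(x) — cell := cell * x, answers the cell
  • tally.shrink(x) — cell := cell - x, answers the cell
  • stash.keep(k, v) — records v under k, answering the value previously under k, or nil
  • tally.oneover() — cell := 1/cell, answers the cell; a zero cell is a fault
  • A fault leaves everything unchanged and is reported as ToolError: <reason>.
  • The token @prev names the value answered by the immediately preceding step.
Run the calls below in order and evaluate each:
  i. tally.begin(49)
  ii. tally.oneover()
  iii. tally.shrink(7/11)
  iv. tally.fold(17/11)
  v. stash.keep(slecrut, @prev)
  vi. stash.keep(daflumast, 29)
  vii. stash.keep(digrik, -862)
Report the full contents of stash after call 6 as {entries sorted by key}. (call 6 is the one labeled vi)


Answer: {daflumast=29, flum=193, slecrut=-5644/5929}

Derivation:
I call tally.begin with x=49, and observe 49.
Next I call tally.oneover: 1/49.
I use tally.shrink with x=7/11, — result: -332/539.
I invoke tally.fold with x=17/11, yielding -5644/5929.
I try stash.keep with k=slecrut, v=@prev, — result: nil.
I run stash.keep with k=daflumast, v=29, and get nil.
Using stash.keep with k=digrik, v=-862, — result: nil.


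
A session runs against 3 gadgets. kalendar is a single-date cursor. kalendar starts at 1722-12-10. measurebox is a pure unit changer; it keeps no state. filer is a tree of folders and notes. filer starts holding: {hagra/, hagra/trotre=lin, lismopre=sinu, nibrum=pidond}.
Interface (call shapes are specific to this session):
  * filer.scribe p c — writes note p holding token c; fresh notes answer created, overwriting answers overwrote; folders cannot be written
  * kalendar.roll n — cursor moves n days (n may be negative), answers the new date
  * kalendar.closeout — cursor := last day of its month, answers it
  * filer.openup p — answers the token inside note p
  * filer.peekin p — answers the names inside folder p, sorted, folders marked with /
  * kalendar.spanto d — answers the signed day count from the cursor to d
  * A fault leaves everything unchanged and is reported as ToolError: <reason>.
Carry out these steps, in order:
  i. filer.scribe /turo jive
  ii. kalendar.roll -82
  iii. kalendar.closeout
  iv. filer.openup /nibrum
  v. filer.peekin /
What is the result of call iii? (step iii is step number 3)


Answer: 1722-09-30

Derivation:
Step: filer.scribe[p=/turo; c=jive]
Result: created
Step: kalendar.roll[n=-82]
Result: 1722-09-19
Step: kalendar.closeout[]
Result: 1722-09-30
Step: filer.openup[p=/nibrum]
Result: pidond
Step: filer.peekin[p=/]
Result: [hagra/, lismopre, nibrum, turo]


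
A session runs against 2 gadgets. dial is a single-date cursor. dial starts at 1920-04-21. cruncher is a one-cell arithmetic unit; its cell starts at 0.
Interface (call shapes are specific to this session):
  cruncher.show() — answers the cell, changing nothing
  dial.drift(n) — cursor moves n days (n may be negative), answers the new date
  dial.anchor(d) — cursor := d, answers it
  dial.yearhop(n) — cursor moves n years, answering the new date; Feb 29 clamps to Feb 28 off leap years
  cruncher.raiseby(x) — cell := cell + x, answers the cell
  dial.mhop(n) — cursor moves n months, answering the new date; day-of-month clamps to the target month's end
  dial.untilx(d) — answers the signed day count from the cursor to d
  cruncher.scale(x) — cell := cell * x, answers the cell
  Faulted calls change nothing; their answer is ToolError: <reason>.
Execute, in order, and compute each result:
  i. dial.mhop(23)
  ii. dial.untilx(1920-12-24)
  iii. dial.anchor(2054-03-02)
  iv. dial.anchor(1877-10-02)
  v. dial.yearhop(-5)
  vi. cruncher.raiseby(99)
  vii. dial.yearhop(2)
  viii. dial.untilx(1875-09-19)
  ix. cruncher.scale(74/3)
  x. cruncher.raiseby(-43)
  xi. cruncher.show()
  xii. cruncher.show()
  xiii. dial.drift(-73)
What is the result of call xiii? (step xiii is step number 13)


>>> dial.mhop n=23
= 1922-03-21
>>> dial.untilx d=1920-12-24
= -452
>>> dial.anchor d=2054-03-02
= 2054-03-02
>>> dial.anchor d=1877-10-02
= 1877-10-02
>>> dial.yearhop n=-5
= 1872-10-02
>>> cruncher.raiseby x=99
= 99
>>> dial.yearhop n=2
= 1874-10-02
>>> dial.untilx d=1875-09-19
= 352
>>> cruncher.scale x=74/3
= 2442
>>> cruncher.raiseby x=-43
= 2399
>>> cruncher.show
= 2399
>>> cruncher.show
= 2399
>>> dial.drift n=-73
= 1874-07-21

Answer: 1874-07-21


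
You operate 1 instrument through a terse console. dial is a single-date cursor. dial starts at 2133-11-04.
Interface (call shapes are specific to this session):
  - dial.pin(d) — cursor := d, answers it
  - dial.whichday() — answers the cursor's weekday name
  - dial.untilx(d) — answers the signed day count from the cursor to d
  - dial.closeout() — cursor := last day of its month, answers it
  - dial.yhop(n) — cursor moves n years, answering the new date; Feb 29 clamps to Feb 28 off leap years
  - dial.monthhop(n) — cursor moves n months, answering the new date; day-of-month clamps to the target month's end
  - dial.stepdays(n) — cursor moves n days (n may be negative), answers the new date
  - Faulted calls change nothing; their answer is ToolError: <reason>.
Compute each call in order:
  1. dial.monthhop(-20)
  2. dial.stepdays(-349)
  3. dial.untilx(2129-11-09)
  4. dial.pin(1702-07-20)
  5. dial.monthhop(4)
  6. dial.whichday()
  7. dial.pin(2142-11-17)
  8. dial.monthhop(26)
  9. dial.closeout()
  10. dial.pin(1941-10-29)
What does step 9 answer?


Answer: 2145-01-31

Derivation:
-> dial.monthhop(n→-20)
<- 2132-03-04
-> dial.stepdays(n→-349)
<- 2131-03-21
-> dial.untilx(d→2129-11-09)
<- -497
-> dial.pin(d→1702-07-20)
<- 1702-07-20
-> dial.monthhop(n→4)
<- 1702-11-20
-> dial.whichday()
<- Monday
-> dial.pin(d→2142-11-17)
<- 2142-11-17
-> dial.monthhop(n→26)
<- 2145-01-17
-> dial.closeout()
<- 2145-01-31
-> dial.pin(d→1941-10-29)
<- 1941-10-29


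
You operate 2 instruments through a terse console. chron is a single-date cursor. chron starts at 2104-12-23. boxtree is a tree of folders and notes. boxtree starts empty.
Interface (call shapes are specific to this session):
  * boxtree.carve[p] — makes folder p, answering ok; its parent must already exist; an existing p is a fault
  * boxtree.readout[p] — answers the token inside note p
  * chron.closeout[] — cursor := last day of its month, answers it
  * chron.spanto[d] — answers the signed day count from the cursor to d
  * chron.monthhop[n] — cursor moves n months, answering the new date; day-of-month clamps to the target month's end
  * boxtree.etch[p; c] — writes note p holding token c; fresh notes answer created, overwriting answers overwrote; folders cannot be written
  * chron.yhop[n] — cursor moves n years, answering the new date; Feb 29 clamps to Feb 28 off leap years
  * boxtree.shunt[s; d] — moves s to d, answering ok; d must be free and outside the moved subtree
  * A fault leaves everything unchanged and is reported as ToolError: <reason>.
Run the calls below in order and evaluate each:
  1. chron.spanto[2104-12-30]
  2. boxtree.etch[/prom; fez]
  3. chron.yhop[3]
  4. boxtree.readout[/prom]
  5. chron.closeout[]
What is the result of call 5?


>>> chron.spanto d→2104-12-30
  7
>>> boxtree.etch p→/prom c→fez
  created
>>> chron.yhop n→3
  2107-12-23
>>> boxtree.readout p→/prom
  fez
>>> chron.closeout
  2107-12-31

Answer: 2107-12-31


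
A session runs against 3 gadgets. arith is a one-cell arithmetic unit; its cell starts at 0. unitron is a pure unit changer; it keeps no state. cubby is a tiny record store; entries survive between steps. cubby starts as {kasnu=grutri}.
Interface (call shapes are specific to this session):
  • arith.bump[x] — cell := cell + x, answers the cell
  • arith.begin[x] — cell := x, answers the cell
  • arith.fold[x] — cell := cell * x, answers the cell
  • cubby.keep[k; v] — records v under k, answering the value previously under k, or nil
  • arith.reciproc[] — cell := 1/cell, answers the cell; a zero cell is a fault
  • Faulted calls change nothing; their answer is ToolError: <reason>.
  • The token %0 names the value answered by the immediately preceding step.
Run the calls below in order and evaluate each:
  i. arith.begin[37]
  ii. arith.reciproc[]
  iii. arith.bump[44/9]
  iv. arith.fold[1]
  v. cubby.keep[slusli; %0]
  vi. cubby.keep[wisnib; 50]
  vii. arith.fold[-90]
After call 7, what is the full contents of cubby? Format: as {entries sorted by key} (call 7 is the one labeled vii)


Answer: {kasnu=grutri, slusli=1637/333, wisnib=50}

Derivation:
-- arith.begin(x: 37) : 37
-- arith.reciproc() : 1/37
-- arith.bump(x: 44/9) : 1637/333
-- arith.fold(x: 1) : 1637/333
-- cubby.keep(k: slusli, v: %0) : nil
-- cubby.keep(k: wisnib, v: 50) : nil
-- arith.fold(x: -90) : -16370/37


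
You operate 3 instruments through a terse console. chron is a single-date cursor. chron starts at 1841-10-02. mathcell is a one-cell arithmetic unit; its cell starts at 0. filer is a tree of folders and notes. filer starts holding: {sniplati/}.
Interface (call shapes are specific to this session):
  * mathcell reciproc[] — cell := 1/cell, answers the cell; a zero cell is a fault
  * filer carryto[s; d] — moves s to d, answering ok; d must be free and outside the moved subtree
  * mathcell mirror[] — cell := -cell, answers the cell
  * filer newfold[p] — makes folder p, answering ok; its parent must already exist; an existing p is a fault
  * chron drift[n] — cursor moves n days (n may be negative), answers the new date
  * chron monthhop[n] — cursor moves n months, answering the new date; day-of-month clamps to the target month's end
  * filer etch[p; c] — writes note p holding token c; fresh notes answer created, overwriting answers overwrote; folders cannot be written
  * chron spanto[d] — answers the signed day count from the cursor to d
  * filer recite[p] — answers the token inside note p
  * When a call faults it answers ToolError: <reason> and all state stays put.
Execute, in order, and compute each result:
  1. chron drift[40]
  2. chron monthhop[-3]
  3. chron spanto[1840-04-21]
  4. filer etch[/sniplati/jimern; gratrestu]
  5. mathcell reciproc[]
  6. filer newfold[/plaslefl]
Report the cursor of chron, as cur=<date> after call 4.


[in] chron drift n='40'
:: 1841-11-11
[in] chron monthhop n='-3'
:: 1841-08-11
[in] chron spanto d='1840-04-21'
:: -477
[in] filer etch p='/sniplati/jimern' c='gratrestu'
:: created
[in] mathcell reciproc
:: ToolError: reciprocal of zero
[in] filer newfold p='/plaslefl'
:: ok

Answer: cur=1841-08-11


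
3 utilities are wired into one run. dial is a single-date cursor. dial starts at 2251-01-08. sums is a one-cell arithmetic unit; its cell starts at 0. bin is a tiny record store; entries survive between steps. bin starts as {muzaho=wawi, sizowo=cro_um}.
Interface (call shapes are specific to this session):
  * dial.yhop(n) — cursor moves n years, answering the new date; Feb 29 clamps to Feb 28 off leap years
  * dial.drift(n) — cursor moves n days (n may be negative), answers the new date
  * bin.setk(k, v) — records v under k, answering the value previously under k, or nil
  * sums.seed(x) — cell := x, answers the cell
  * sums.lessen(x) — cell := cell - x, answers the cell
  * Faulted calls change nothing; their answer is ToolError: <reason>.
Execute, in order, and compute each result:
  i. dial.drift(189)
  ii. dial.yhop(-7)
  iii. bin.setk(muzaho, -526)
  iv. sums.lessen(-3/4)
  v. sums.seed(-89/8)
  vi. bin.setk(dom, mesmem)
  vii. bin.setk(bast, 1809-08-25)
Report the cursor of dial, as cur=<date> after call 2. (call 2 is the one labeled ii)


Answer: cur=2244-07-16

Derivation:
·→ dial.drift(n=189)
·← 2251-07-16
·→ dial.yhop(n=-7)
·← 2244-07-16
·→ bin.setk(k=muzaho, v=-526)
·← wawi
·→ sums.lessen(x=-3/4)
·← 3/4
·→ sums.seed(x=-89/8)
·← -89/8
·→ bin.setk(k=dom, v=mesmem)
·← nil
·→ bin.setk(k=bast, v=1809-08-25)
·← nil


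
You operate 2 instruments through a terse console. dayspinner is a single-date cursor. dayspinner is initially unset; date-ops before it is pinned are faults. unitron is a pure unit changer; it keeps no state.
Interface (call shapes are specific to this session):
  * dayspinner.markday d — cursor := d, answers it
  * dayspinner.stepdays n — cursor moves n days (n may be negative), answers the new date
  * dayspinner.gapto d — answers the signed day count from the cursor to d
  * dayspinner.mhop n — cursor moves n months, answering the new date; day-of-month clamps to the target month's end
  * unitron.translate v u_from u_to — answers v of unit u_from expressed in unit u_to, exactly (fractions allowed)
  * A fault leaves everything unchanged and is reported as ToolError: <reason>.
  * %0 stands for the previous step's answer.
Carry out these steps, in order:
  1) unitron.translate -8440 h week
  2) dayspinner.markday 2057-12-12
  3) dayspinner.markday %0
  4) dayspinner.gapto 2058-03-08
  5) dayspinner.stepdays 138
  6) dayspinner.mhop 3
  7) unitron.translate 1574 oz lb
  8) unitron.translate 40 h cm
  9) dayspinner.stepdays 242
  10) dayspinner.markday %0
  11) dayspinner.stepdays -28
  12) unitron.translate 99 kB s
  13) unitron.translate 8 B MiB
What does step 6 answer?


Answer: 2058-07-29

Derivation:
>>> translate -8440 h week
:: -1055/21
>>> markday 2057-12-12
:: 2057-12-12
>>> markday %0
:: 2057-12-12
>>> gapto 2058-03-08
:: 86
>>> stepdays 138
:: 2058-04-29
>>> mhop 3
:: 2058-07-29
>>> translate 1574 oz lb
:: 787/8
>>> translate 40 h cm
:: ToolError: incompatible units
>>> stepdays 242
:: 2059-03-28
>>> markday %0
:: 2059-03-28
>>> stepdays -28
:: 2059-02-28
>>> translate 99 kB s
:: ToolError: incompatible units
>>> translate 8 B MiB
:: 1/131072


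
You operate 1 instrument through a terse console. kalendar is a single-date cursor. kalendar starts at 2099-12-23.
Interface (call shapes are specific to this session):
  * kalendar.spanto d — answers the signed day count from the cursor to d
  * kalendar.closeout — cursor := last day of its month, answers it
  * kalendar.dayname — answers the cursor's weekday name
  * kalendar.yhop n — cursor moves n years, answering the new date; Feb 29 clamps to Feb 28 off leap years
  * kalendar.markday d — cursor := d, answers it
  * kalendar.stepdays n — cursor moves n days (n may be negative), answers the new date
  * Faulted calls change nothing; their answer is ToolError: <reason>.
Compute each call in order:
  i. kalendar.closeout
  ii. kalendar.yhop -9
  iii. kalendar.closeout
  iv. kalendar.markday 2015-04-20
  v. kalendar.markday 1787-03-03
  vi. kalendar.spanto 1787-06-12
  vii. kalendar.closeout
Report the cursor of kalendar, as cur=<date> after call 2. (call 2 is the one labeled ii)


Answer: cur=2090-12-31

Derivation:
I use closeout(), — result: 2099-12-31.
I try yhop using -9, and observe 2090-12-31.
I invoke closeout(), which returns 2090-12-31.
Next I call markday using 2015-04-20, — result: 2015-04-20.
I try markday using 1787-03-03, and see 1787-03-03.
Then spanto using 1787-06-12, yielding 101.
Then closeout(): 1787-03-31.


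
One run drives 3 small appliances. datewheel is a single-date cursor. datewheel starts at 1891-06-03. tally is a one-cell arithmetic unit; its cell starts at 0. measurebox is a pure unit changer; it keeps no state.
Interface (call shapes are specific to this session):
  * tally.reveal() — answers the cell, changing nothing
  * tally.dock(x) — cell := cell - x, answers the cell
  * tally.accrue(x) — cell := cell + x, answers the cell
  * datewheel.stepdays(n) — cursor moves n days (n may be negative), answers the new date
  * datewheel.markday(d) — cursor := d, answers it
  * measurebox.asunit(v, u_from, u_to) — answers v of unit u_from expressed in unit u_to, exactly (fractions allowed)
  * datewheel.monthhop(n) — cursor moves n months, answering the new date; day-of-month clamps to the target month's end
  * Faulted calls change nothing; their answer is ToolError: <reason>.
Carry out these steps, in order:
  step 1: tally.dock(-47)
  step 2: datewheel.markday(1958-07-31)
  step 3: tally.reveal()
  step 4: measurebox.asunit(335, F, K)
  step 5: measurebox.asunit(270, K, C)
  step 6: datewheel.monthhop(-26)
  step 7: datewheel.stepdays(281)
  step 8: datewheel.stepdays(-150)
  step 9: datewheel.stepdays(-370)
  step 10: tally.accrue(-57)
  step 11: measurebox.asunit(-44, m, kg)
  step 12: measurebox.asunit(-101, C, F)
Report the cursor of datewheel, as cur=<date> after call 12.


// 1. dock(x=-47) => 47
// 2. markday(d=1958-07-31) => 1958-07-31
// 3. reveal() => 47
// 4. asunit(v=335, u_from=F, u_to=K) => 26489/60
// 5. asunit(v=270, u_from=K, u_to=C) => -63/20
// 6. monthhop(n=-26) => 1956-05-31
// 7. stepdays(n=281) => 1957-03-08
// 8. stepdays(n=-150) => 1956-10-09
// 9. stepdays(n=-370) => 1955-10-05
// 10. accrue(x=-57) => -10
// 11. asunit(v=-44, u_from=m, u_to=kg) => ToolError: incompatible units
// 12. asunit(v=-101, u_from=C, u_to=F) => -749/5

Answer: cur=1955-10-05


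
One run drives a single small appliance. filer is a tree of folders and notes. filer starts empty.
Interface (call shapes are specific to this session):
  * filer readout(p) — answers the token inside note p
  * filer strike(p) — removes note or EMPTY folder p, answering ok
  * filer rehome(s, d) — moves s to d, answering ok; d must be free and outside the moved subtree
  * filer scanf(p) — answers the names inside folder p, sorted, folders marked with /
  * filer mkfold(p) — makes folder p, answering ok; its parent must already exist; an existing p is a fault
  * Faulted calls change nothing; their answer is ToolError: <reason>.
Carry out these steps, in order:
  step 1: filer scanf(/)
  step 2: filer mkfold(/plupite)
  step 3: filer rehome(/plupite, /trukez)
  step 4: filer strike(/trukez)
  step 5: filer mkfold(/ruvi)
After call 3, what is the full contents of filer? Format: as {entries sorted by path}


Answer: {trukez/}

Derivation:
// 1. filer scanf(p→/) == []
// 2. filer mkfold(p→/plupite) == ok
// 3. filer rehome(s→/plupite, d→/trukez) == ok
// 4. filer strike(p→/trukez) == ok
// 5. filer mkfold(p→/ruvi) == ok


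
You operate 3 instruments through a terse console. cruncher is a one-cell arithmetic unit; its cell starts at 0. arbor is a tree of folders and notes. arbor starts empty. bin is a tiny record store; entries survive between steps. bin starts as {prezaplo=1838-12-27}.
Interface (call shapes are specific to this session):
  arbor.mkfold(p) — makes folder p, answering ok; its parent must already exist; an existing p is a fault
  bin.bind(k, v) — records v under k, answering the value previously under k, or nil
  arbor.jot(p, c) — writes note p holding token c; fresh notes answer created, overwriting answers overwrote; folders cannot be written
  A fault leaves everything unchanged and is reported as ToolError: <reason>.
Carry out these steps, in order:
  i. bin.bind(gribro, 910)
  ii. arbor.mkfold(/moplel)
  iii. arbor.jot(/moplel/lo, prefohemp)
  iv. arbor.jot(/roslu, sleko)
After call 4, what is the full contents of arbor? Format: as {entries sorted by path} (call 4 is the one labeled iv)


Answer: {moplel/, moplel/lo=prefohemp, roslu=sleko}

Derivation:
I try bin.bind(gribro, 910), which returns nil.
Next I call arbor.mkfold(/moplel), which returns ok.
Using arbor.jot(/moplel/lo, prefohemp), and get created.
Using arbor.jot(/roslu, sleko), — result: created.


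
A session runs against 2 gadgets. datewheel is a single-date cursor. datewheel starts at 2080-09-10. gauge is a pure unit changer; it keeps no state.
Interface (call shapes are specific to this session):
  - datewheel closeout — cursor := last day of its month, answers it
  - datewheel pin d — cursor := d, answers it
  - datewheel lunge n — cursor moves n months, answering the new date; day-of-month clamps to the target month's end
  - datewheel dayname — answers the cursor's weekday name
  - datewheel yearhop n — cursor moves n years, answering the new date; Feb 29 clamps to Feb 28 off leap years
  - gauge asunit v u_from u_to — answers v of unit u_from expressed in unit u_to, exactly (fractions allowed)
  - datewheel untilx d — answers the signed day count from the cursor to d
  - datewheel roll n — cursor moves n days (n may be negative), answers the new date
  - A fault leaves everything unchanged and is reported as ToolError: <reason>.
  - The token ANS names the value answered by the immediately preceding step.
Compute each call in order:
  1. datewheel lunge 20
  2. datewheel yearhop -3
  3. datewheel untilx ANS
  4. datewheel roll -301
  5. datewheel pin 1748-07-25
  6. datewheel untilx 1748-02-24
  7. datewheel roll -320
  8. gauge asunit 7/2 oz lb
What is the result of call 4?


Answer: 2078-07-13

Derivation:
% datewheel lunge(n=20) ~> 2082-05-10
% datewheel yearhop(n=-3) ~> 2079-05-10
% datewheel untilx(d=ANS) ~> 0
% datewheel roll(n=-301) ~> 2078-07-13
% datewheel pin(d=1748-07-25) ~> 1748-07-25
% datewheel untilx(d=1748-02-24) ~> -152
% datewheel roll(n=-320) ~> 1747-09-09
% gauge asunit(v=7/2, u_from=oz, u_to=lb) ~> 7/32
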